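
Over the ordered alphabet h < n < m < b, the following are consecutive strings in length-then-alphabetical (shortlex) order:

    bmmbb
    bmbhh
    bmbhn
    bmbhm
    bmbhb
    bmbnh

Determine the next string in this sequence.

bmbnn

Find the rightmost character of bmbnh below b, bump it to the next letter, and reset everything to its right to h.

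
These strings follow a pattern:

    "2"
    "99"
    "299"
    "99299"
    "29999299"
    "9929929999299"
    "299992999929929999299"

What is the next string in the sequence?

This is a Fibonacci-style word recurrence s(k) = s(k−2)·s(k−1): e.g. 2·99 = 299.
The next term joins 9929929999299 and 299992999929929999299.

9929929999299299992999929929999299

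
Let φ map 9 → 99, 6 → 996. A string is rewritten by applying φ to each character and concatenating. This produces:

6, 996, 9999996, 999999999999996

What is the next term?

φ(999999999999996) expands symbol-by-symbol to 99 99 99 99 99 99 99 99 99 99 99 99 99 99 996; joining the 15 pieces gives the next term.

9999999999999999999999999999996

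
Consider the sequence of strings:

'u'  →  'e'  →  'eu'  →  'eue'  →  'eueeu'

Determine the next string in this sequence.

From term 3 onward, concatenate the last term with the second-to-last: e·u = eu, eu·e = eue, …
Continuing: eueeu · eue gives term 6.

eueeueue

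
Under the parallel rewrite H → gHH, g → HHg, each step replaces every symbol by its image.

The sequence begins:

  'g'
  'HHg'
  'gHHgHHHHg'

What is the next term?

Expanding gHHgHHHHg: g→HHg, H→gHH, H→gHH, g→HHg, H→gHH, H→gHH, H→gHH, H→gHH, g→HHg. Concatenated: HHg gHH gHH HHg gHH gHH gHH gHH HHg.

HHggHHgHHHHggHHgHHgHHgHHHHg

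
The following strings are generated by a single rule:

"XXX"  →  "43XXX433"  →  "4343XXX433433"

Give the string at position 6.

4343434343XXX433433433433433

s(k+1) = 43·s(k)·433, so each term gains 43 as a prefix and 433 as a suffix.
From 4343XXX433433, 3 further steps: 4343XXX433433 → 434343XXX433433433 → 43434343XXX433433433433 → (answer).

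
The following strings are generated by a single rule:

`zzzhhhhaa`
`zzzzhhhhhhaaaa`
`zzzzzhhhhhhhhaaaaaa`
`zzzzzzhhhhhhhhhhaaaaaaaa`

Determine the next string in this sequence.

zzzzzzzhhhhhhhhhhhhaaaaaaaaaa

Each string has the form z^{n+2} h^{2n+2} a^{2n} (n = 1, 2, …).
Setting n = 5 gives 7, 12, 10 characters in each block.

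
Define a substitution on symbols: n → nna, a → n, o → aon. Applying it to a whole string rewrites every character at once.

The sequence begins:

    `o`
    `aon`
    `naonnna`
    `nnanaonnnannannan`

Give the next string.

nnannannnanaonnnannannannnannannnannannna

φ(nnanaonnnannannan) expands symbol-by-symbol to nna nna n nna n aon nna nna nna n nna nna n nna nna n nna; joining the 17 pieces gives the next term.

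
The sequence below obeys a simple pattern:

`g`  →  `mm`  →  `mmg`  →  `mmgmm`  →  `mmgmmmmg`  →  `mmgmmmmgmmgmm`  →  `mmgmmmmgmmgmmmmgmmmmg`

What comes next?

mmgmmmmgmmgmmmmgmmmmgmmgmmmmgmmgmm

From term 3 onward, concatenate the last term with the second-to-last: mm·g = mmg, mmg·mm = mmgmm, …
So term 8 is mmgmmmmgmmgmmmmgmmmmg·mmgmmmmgmmgmm.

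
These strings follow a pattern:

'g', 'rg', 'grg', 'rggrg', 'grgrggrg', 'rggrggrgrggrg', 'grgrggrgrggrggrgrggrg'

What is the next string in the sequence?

This is a Fibonacci-style word recurrence s(k) = s(k−2)·s(k−1): e.g. g·rg = grg.
So term 8 is rggrggrgrggrg·grgrggrgrggrggrgrggrg.

rggrggrgrggrggrgrggrgrggrggrgrggrg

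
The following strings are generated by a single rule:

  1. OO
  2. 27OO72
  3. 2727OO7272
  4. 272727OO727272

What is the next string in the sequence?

Every step adds 27 to the front and 72 to the end of the previous string.
Applying this once more to 272727OO727272:

27272727OO72727272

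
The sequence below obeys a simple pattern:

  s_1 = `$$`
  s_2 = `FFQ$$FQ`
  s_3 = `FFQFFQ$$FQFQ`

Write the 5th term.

FFQFFQFFQFFQ$$FQFQFQFQ

Each term wraps the previous one in FFQ on the left and FQ on the right.
From FFQFFQ$$FQFQ, 2 further steps: FFQFFQ$$FQFQ → FFQFFQFFQ$$FQFQFQ → (answer).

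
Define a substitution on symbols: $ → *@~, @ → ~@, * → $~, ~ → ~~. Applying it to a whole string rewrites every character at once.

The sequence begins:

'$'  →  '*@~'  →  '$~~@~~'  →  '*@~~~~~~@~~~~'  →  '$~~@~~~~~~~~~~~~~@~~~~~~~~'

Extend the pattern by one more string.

Replace each of the 26 characters of $~~@~~~~~~~~~~~~~@~~~~~~~~ in place — *@~ ~~ ~~ ~@ ~~ ~~ ~~ ~~ ~~ ~~ ~~ ~~ ~~ ~~ ~~ ~~ ~~ ~@ ~~ ~~ ~~ ~~ ~~ ~~ ~~ ~~ — and concatenate.

*@~~~~~~@~~~~~~~~~~~~~~~~~~~~~~~~~~~@~~~~~~~~~~~~~~~~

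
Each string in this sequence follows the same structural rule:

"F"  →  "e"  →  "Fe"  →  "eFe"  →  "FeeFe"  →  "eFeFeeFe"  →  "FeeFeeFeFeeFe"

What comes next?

Each term (from the third on) is the two preceding terms concatenated in order: term 3 = F·e = Fe.
The next term joins eFeFeeFe and FeeFeeFeFeeFe.

eFeFeeFeFeeFeeFeFeeFe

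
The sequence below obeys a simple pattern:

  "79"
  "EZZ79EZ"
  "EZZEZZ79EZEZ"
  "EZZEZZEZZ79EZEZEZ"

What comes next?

Each term wraps the previous one in EZZ on the left and EZ on the right.
So the next term is EZZ·EZZEZZEZZ79EZEZEZ·EZ.

EZZEZZEZZEZZ79EZEZEZEZ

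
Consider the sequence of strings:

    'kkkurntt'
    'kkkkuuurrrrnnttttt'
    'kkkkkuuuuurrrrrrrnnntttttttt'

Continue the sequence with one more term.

The n-th term is n+2 k's then 2n-1 u's then 3n-2 r's then n n's then 3n-1 t's (n = 1, 2, …).
Setting n = 4 gives 6, 7, 10, 4, 11 characters in each block.

kkkkkkuuuuuuurrrrrrrrrrnnnnttttttttttt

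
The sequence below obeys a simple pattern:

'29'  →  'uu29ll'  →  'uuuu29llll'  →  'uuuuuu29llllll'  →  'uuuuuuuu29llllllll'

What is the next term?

uuuuuuuuuu29llllllllll

Every step adds uu to the front and ll to the end of the previous string.
So the next term is uu·uuuuuuuu29llllllll·ll.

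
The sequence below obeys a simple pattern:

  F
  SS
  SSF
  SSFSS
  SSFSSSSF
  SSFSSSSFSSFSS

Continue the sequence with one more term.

From term 3 onward, concatenate the last term with the second-to-last: SS·F = SSF, SSF·SS = SSFSS, …
The next term joins SSFSSSSFSSFSS and SSFSSSSF.

SSFSSSSFSSFSSSSFSSSSF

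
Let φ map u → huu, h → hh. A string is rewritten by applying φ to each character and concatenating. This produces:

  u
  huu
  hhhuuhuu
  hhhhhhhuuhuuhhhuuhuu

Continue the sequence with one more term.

Rewriting the 20 symbols of hhhhhhhuuhuuhhhuuhuu one by one yields hh hh hh hh hh hh hh huu huu hh huu huu hh hh hh huu huu hh huu huu; concatenated:

hhhhhhhhhhhhhhhuuhuuhhhuuhuuhhhhhhhuuhuuhhhuuhuu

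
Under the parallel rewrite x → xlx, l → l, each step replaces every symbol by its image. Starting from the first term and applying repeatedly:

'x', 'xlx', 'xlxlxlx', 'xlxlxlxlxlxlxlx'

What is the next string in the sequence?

Applying the rule to each of the 15 symbols of xlxlxlxlxlxlxlx gives the pieces xlx l xlx l xlx l xlx l xlx l xlx l xlx l xlx, which concatenate to the answer.

xlxlxlxlxlxlxlxlxlxlxlxlxlxlxlx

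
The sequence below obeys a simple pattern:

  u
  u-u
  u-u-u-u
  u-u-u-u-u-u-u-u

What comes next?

u-u-u-u-u-u-u-u-u-u-u-u-u-u-u-u

Each string is two copies of the previous one joined by '-'.
So the next term is two copies of u-u-u-u-u-u-u-u with '-' between the halves.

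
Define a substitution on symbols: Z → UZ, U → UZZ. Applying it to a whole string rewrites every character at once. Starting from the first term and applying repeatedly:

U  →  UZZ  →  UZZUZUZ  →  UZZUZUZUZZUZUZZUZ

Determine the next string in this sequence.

Rewriting the 17 symbols of UZZUZUZUZZUZUZZUZ one by one yields UZZ UZ UZ UZZ UZ UZZ UZ UZZ UZ UZ UZZ UZ UZZ UZ UZ UZZ UZ; concatenated:

UZZUZUZUZZUZUZZUZUZZUZUZUZZUZUZZUZUZUZZUZ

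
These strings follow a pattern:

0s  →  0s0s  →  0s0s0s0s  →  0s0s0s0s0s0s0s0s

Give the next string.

0s0s0s0s0s0s0s0s0s0s0s0s0s0s0s0s

Each string is two copies of the previous one concatenated.
So the next term is two copies of 0s0s0s0s0s0s0s0s.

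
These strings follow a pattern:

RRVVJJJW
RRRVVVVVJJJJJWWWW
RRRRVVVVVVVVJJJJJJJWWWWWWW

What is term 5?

RRRRRRVVVVVVVVVVVVVVJJJJJJJJJJJWWWWWWWWWWWWW

Reading off run lengths: R runs 2, 3, 4; V runs 2, 5, 8; J runs 3, 5, 7; W runs 1, 4, 7 — each is linear in n (n = 1, 2, …).
Setting n = 5 gives 6, 14, 11, 13 characters in each block.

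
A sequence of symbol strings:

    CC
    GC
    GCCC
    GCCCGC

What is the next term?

Each term (from the third on) is the previous term followed by the one before it: term 3 = GC·CC = GCCC.
So term 5 is GCCCGC·GCCC.

GCCCGCGCCC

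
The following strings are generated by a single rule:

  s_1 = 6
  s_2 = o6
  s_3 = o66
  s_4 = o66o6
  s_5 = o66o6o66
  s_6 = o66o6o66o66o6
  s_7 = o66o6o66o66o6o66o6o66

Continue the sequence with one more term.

Each term (from the third on) is the previous term followed by the one before it: term 3 = o6·6 = o66.
Continuing: o66o6o66o66o6o66o6o66 · o66o6o66o66o6 gives term 8.

o66o6o66o66o6o66o6o66o66o6o66o66o6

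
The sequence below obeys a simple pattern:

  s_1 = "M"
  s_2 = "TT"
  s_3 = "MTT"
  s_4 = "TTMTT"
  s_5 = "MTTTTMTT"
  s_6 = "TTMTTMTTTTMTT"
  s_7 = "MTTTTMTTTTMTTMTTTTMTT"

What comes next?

TTMTTMTTTTMTTMTTTTMTTTTMTTMTTTTMTT

This is a Fibonacci-style word recurrence s(k) = s(k−2)·s(k−1): e.g. M·TT = MTT.
Continuing: TTMTTMTTTTMTT · MTTTTMTTTTMTTMTTTTMTT gives term 8.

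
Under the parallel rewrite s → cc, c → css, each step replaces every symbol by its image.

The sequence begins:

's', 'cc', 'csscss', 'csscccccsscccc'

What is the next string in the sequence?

Rewriting the 14 symbols of csscccccsscccc one by one yields css cc cc css css css css css cc cc css css css css; concatenated:

csscccccsscsscsscsscsscccccsscsscsscss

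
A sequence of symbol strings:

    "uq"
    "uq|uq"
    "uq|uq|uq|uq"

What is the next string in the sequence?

Every step duplicates the string with '|' between the halves.
So the next term is two copies of uq|uq|uq|uq with '|' between the halves.

uq|uq|uq|uq|uq|uq|uq|uq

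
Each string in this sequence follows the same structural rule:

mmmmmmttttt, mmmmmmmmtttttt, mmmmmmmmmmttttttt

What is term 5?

The n-th term is 2n m's then n+2 t's, where the shown terms are n = 3, 4, 5.
At n = 7 the blocks have lengths 14, 9.

mmmmmmmmmmmmmmttttttttt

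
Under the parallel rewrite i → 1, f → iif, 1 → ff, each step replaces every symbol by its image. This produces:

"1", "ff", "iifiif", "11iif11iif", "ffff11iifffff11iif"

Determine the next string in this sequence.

Rewriting the 18 symbols of ffff11iifffff11iif one by one yields iif iif iif iif ff ff 1 1 iif iif iif iif iif ff ff 1 1 iif; concatenated:

iifiifiifiifffff11iifiifiifiifiifffff11iif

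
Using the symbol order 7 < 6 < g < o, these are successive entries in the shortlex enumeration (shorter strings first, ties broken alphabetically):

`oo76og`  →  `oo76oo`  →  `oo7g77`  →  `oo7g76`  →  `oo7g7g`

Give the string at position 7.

oo7g67

Continuing the enumeration 2 steps past oo7g7g: oo7g7g → oo7g7o → (answer).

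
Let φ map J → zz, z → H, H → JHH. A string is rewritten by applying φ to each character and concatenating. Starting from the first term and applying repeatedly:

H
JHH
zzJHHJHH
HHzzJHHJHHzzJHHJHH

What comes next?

JHHJHHHHzzJHHJHHzzJHHJHHHHzzJHHJHHzzJHHJHH

φ(HHzzJHHJHHzzJHHJHH) expands symbol-by-symbol to JHH JHH H H zz JHH JHH zz JHH JHH H H zz JHH JHH zz JHH JHH; joining the 18 pieces gives the next term.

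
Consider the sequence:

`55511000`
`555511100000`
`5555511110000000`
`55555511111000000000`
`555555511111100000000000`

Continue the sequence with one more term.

Reading off run lengths: 5 runs 3, 4, 5, 6, 7; 1 runs 2, 3, 4, 5, 6; 0 runs 3, 5, 7, 9, 11 — each is linear in n (n = 1, 2, …).
For the next term, n = 6, so the run lengths are 8, 7, 13.

5555555511111110000000000000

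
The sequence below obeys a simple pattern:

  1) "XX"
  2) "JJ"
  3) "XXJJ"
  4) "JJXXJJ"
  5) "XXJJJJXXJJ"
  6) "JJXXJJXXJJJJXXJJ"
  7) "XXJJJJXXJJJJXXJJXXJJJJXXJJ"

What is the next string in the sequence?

This is a Fibonacci-style word recurrence s(k) = s(k−2)·s(k−1): e.g. XX·JJ = XXJJ.
The next term joins JJXXJJXXJJJJXXJJ and XXJJJJXXJJJJXXJJXXJJJJXXJJ.

JJXXJJXXJJJJXXJJXXJJJJXXJJJJXXJJXXJJJJXXJJ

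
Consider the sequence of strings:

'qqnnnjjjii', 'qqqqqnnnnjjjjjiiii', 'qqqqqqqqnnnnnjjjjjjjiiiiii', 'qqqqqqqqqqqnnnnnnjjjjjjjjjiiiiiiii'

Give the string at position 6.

The n-th term is 3n-1 q's then n+2 n's then 2n+1 j's then 2n i's (n = 1, 2, …).
Setting n = 6 gives 17, 8, 13, 12 characters in each block.

qqqqqqqqqqqqqqqqqnnnnnnnnjjjjjjjjjjjjjiiiiiiiiiiii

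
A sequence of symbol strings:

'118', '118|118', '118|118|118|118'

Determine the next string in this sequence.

Every step duplicates the string with '|' between the halves.
Doubling 118|118|118|118 with '|' between the halves:

118|118|118|118|118|118|118|118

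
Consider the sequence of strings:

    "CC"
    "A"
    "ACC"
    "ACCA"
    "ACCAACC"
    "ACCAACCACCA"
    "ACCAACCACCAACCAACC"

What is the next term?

ACCAACCACCAACCAACCACCAACCACCA

From term 3 onward, concatenate the last term with the second-to-last: A·CC = ACC, ACC·A = ACCA, …
Continuing: ACCAACCACCAACCAACC · ACCAACCACCA gives term 8.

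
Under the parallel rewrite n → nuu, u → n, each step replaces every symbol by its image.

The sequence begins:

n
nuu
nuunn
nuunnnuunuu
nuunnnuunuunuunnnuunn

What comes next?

nuunnnuunuunuunnnuunnnuunnnuunuunuunnnuunuu

Replace each of the 21 characters of nuunnnuunuunuunnnuunn in place — nuu n n nuu nuu nuu n n nuu n n nuu n n nuu nuu nuu n n nuu nuu — and concatenate.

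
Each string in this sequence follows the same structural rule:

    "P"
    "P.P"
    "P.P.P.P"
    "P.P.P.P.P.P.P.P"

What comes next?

Every step duplicates the string with '.' between the halves.
Doubling P.P.P.P.P.P.P.P with '.' between the halves:

P.P.P.P.P.P.P.P.P.P.P.P.P.P.P.P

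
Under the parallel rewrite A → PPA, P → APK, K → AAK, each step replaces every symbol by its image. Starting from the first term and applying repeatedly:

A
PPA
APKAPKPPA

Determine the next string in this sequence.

PPAAPKAAKPPAAPKAAKAPKAPKPPA

Apply φ to APKAPKPPA symbol by symbol: A→PPA, P→APK, K→AAK, A→PPA, P→APK, K→AAK, P→APK, P→APK, A→PPA; joined: PPA APK AAK PPA APK AAK APK APK PPA.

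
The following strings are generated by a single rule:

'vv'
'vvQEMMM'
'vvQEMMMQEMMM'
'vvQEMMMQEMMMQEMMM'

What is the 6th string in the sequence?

Every step adds QEMMM to the end: s(k+1) = s(k)·QEMMM.
From vvQEMMMQEMMMQEMMM, 2 further steps: vvQEMMMQEMMMQEMMM → vvQEMMMQEMMMQEMMMQEMMM → (answer).

vvQEMMMQEMMMQEMMMQEMMMQEMMM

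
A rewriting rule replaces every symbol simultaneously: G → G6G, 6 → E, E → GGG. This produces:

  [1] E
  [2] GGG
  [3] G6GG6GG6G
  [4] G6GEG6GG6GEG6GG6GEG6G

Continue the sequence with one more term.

φ(G6GEG6GG6GEG6GG6GEG6G) expands symbol-by-symbol to G6G E G6G GGG G6G E G6G G6G E G6G GGG G6G E G6G G6G E G6G GGG G6G E G6G; joining the 21 pieces gives the next term.

G6GEG6GGGGG6GEG6GG6GEG6GGGGG6GEG6GG6GEG6GGGGG6GEG6G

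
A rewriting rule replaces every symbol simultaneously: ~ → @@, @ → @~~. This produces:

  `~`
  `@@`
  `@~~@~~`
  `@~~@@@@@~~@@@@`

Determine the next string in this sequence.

@~~@@@@@~~@~~@~~@~~@~~@@@@@~~@~~@~~@~~

φ(@~~@@@@@~~@@@@) expands symbol-by-symbol to @~~ @@ @@ @~~ @~~ @~~ @~~ @~~ @@ @@ @~~ @~~ @~~ @~~; joining the 14 pieces gives the next term.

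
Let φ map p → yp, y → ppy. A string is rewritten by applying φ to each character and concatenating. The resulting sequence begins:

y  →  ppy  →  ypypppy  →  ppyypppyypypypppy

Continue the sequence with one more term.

Applying the rule to each of the 17 symbols of ppyypppyypypypppy gives the pieces yp yp ppy ppy yp yp yp ppy ppy yp ppy yp ppy yp yp yp ppy, which concatenate to the answer.

ypypppyppyypypypppyppyypppyypppyypypypppy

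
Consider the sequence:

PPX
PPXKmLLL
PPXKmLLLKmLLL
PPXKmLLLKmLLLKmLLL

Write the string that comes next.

PPXKmLLLKmLLLKmLLLKmLLL

Every step adds KmLLL to the end: s(k+1) = s(k)·KmLLL.
So the next term is PPXKmLLLKmLLLKmLLL·KmLLL.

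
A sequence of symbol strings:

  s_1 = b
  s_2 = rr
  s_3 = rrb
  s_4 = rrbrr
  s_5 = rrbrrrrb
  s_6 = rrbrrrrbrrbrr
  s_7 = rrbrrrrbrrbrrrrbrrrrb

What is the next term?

rrbrrrrbrrbrrrrbrrrrbrrbrrrrbrrbrr

Each term (from the third on) is the previous term followed by the one before it: term 3 = rr·b = rrb.
Continuing: rrbrrrrbrrbrrrrbrrrrb · rrbrrrrbrrbrr gives term 8.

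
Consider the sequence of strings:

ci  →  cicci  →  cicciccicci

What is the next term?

Each string is two copies of the previous one joined by 'c'.
So the next term is two copies of cicciccicci with 'c' between the halves.

cicciccicciccicciccicci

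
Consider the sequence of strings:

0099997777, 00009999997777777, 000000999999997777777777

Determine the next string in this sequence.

The n-th term is 2n 0's then 2n+2 9's then 3n+1 7's (n = 1, 2, …).
At n = 4 the blocks have lengths 8, 10, 13.

0000000099999999997777777777777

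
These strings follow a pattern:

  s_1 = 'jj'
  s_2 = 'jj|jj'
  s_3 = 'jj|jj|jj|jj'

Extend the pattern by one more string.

jj|jj|jj|jj|jj|jj|jj|jj

s(k+1) = s(k)·|·s(k) — each term doubles the last with '|' between the halves.
So the next term is two copies of jj|jj|jj|jj with '|' between the halves.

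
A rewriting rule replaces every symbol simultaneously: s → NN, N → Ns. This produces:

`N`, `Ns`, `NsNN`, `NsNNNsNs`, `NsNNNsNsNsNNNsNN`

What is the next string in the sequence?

Rewriting the 16 symbols of NsNNNsNsNsNNNsNN one by one yields Ns NN Ns Ns Ns NN Ns NN Ns NN Ns Ns Ns NN Ns Ns; concatenated:

NsNNNsNsNsNNNsNNNsNNNsNsNsNNNsNs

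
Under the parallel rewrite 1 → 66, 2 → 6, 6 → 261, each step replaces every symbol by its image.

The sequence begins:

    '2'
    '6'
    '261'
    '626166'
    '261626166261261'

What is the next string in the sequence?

Rewriting the 15 symbols of 261626166261261 one by one yields 6 261 66 261 6 261 66 261 261 6 261 66 6 261 66; concatenated:

626166261626166261261626166626166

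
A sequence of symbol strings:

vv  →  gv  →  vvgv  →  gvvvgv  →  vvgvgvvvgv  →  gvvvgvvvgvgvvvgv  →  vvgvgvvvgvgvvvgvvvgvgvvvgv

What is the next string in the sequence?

gvvvgvvvgvgvvvgvvvgvgvvvgvgvvvgvvvgvgvvvgv

From term 3 onward, concatenate the second-to-last term with the last: vv·gv = vvgv, gv·vvgv = gvvvgv, …
So term 8 is gvvvgvvvgvgvvvgv·vvgvgvvvgvgvvvgvvvgvgvvvgv.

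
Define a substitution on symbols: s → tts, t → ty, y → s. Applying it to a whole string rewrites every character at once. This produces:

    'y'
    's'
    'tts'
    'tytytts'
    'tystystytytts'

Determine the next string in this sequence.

Applying the rule to each of the 13 symbols of tystystytytts gives the pieces ty s tts ty s tts ty s ty s ty ty tts, which concatenate to the answer.

tysttstysttstystystytytts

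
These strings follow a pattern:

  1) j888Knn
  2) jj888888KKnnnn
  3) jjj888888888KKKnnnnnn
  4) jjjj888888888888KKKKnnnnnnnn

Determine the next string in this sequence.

jjjjj888888888888888KKKKKnnnnnnnnnn

The n-th term is n j's then 3n 8's then n K's then 2n n's (n = 1, 2, …).
For the next term, n = 5, so the run lengths are 5, 15, 5, 10.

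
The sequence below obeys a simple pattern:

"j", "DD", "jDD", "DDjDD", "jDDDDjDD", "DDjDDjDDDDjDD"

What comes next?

jDDDDjDDDDjDDjDDDDjDD

Each term (from the third on) is the two preceding terms concatenated in order: term 3 = j·DD = jDD.
Continuing: jDDDDjDD · DDjDDjDDDDjDD gives term 7.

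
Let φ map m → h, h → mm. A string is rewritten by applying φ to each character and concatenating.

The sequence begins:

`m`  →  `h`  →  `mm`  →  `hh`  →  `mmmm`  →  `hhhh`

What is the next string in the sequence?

mmmmmmmm

Expanding hhhh: h→mm, h→mm, h→mm, h→mm. Concatenated: mm mm mm mm.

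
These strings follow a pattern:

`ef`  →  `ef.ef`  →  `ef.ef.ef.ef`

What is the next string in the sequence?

Each string is two copies of the previous one joined by '.'.
So the next term is two copies of ef.ef.ef.ef with '.' between the halves.

ef.ef.ef.ef.ef.ef.ef.ef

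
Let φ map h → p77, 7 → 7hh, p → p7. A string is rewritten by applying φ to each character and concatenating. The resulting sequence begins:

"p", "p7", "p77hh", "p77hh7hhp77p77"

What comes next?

φ(p77hh7hhp77p77) expands symbol-by-symbol to p7 7hh 7hh p77 p77 7hh p77 p77 p7 7hh 7hh p7 7hh 7hh; joining the 14 pieces gives the next term.

p77hh7hhp77p777hhp77p77p77hh7hhp77hh7hh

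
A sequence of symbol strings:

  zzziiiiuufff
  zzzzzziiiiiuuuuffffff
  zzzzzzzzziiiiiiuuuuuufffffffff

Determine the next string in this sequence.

The n-th term is 3n z's then n+3 i's then 2n u's then 3n f's (n = 1, 2, …).
At n = 4 the blocks have lengths 12, 7, 8, 12.

zzzzzzzzzzzziiiiiiiuuuuuuuuffffffffffff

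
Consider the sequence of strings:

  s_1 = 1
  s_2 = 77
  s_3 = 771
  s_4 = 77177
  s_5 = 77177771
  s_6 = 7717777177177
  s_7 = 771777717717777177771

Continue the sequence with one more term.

7717777177177771777717717777177177

Each term (from the third on) is the previous term followed by the one before it: term 3 = 77·1 = 771.
The next term joins 771777717717777177771 and 7717777177177.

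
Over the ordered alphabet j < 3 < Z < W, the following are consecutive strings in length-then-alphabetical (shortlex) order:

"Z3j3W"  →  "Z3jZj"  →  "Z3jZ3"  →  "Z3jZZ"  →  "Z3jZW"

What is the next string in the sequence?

Z3jWj

The successor of Z3jZW increments the rightmost position that isn't already W and resets every position after it to j.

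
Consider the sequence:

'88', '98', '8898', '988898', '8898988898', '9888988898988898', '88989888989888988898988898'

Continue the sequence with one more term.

988898889898889888989888989888988898988898

This is a Fibonacci-style word recurrence s(k) = s(k−2)·s(k−1): e.g. 88·98 = 8898.
The next term joins 9888988898988898 and 88989888989888988898988898.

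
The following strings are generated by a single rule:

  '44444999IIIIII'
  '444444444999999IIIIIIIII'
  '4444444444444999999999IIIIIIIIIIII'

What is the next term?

44444444444444444999999999999IIIIIIIIIIIIIII

Term n consists of 4n+1 4's, followed by 3n 9's, followed by 3n+3 I's (n = 1, 2, …).
At n = 4 the blocks have lengths 17, 12, 15.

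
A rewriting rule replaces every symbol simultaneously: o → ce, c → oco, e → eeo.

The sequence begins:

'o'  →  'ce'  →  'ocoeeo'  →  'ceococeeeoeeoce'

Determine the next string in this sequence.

ocoeeoceococeocoeeoeeoeeoceeeoeeoceocoeeo

Applying the rule to each of the 15 symbols of ceococeeeoeeoce gives the pieces oco eeo ce oco ce oco eeo eeo eeo ce eeo eeo ce oco eeo, which concatenate to the answer.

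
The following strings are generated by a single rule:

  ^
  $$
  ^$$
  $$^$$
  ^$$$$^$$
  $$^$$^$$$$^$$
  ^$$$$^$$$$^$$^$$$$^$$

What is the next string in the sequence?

From term 3 onward, concatenate the second-to-last term with the last: ^·$$ = ^$$, $$·^$$ = $$^$$, …
The next term joins $$^$$^$$$$^$$ and ^$$$$^$$$$^$$^$$$$^$$.

$$^$$^$$$$^$$^$$$$^$$$$^$$^$$$$^$$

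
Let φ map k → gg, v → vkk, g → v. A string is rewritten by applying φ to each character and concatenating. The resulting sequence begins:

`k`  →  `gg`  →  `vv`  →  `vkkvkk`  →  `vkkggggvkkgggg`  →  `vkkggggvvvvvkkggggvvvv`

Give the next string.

vkkggggvvvvvkkvkkvkkvkkvkkggggvvvvvkkvkkvkkvkk

Applying the rule to each of the 22 symbols of vkkggggvvvvvkkggggvvvv gives the pieces vkk gg gg v v v v vkk vkk vkk vkk vkk gg gg v v v v vkk vkk vkk vkk, which concatenate to the answer.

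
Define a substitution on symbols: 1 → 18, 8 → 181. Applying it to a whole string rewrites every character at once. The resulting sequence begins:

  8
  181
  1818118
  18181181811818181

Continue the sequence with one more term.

18181181811818181181811818181181811818118

Replace each of the 17 characters of 18181181811818181 in place — 18 181 18 181 18 18 181 18 181 18 18 181 18 181 18 181 18 — and concatenate.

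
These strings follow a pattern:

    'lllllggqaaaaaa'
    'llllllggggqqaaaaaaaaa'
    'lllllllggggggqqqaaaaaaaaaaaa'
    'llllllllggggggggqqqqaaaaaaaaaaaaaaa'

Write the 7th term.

lllllllllllggggggggggggggqqqqqqqaaaaaaaaaaaaaaaaaaaaaaaa

Each string has the form l^{n+3} g^{2n-2} q^{n-1} a^{3n}, where the shown terms are n = 2, 3, 4, 5.
Setting n = 8 gives 11, 14, 7, 24 characters in each block.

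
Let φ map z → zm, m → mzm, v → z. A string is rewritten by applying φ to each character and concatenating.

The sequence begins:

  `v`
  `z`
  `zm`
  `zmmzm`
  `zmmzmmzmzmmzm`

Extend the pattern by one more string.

φ(zmmzmmzmzmmzm) expands symbol-by-symbol to zm mzm mzm zm mzm mzm zm mzm zm mzm mzm zm mzm; joining the 13 pieces gives the next term.

zmmzmmzmzmmzmmzmzmmzmzmmzmmzmzmmzm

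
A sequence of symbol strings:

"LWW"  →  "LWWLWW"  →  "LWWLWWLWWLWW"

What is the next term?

Every step duplicates the string.
So the next term is two copies of LWWLWWLWWLWW.

LWWLWWLWWLWWLWWLWWLWWLWW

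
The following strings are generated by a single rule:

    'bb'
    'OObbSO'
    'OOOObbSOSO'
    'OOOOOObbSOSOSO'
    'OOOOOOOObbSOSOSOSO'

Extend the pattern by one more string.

OOOOOOOOOObbSOSOSOSOSO

Each term wraps the previous one in OO on the left and SO on the right.
So the next term is OO·OOOOOOOObbSOSOSOSO·SO.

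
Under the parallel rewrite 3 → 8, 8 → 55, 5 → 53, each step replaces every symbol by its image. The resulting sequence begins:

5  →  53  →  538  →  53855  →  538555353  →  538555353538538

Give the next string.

φ(538555353538538) expands symbol-by-symbol to 53 8 55 53 53 53 8 53 8 53 8 55 53 8 55; joining the 15 pieces gives the next term.

5385553535385385385553855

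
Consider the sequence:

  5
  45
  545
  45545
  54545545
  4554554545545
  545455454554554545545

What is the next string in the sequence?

This is a Fibonacci-style word recurrence s(k) = s(k−2)·s(k−1): e.g. 5·45 = 545.
The next term joins 4554554545545 and 545455454554554545545.

4554554545545545455454554554545545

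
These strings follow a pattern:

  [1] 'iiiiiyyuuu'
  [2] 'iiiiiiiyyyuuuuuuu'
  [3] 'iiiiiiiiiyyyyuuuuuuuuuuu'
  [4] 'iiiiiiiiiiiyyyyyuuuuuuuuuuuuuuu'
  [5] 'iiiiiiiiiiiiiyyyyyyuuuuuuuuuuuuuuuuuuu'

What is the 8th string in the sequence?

iiiiiiiiiiiiiiiiiiiyyyyyyyyyuuuuuuuuuuuuuuuuuuuuuuuuuuuuuuu

Term n consists of 2n+3 i's, followed by n+1 y's, followed by 4n-1 u's (n = 1, 2, …).
At n = 8 the blocks have lengths 19, 9, 31.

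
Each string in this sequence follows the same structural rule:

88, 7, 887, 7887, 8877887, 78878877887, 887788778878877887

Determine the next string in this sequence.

78878877887887788778878877887

From term 3 onward, concatenate the second-to-last term with the last: 88·7 = 887, 7·887 = 7887, …
The next term joins 78878877887 and 887788778878877887.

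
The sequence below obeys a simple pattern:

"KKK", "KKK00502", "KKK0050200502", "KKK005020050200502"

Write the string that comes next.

KKK00502005020050200502

Every step adds 00502 to the end: s(k+1) = s(k)·00502.
One more step from KKK005020050200502 gives the answer.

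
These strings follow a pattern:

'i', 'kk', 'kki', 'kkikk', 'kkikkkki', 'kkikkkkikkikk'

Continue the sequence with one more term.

kkikkkkikkikkkkikkkki

Each term (from the third on) is the previous term followed by the one before it: term 3 = kk·i = kki.
So term 7 is kkikkkkikkikk·kkikkkki.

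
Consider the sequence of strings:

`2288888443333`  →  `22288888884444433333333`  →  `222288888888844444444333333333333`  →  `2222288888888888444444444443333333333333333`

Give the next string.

The n-th term is n+1 2's then 2n+3 8's then 3n-1 4's then 4n 3's (n = 1, 2, …).
For the next term, n = 5, so the run lengths are 6, 13, 14, 20.

22222288888888888884444444444444433333333333333333333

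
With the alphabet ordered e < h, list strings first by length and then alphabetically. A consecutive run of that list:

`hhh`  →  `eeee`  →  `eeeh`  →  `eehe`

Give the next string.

The successor of eehe increments the rightmost position that isn't already h and resets every position after it to e.

eehh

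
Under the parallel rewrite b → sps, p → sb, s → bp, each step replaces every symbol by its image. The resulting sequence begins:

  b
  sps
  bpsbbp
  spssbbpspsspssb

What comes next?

Rewriting the 15 symbols of spssbbpspsspssb one by one yields bp sb bp bp sps sps sb bp sb bp bp sb bp bp sps; concatenated:

bpsbbpbpspsspssbbpsbbpbpsbbpbpsps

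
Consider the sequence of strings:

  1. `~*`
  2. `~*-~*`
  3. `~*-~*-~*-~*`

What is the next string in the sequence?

s(k+1) = s(k)·-·s(k) — each term doubles the last with '-' between the halves.
One more doubling of ~*-~*-~*-~* gives the answer.

~*-~*-~*-~*-~*-~*-~*-~*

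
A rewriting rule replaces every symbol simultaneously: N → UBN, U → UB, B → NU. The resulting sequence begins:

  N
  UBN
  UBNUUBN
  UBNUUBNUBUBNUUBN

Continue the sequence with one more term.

Rewriting the 16 symbols of UBNUUBNUBUBNUUBN one by one yields UB NU UBN UB UB NU UBN UB NU UB NU UBN UB UB NU UBN; concatenated:

UBNUUBNUBUBNUUBNUBNUUBNUUBNUBUBNUUBN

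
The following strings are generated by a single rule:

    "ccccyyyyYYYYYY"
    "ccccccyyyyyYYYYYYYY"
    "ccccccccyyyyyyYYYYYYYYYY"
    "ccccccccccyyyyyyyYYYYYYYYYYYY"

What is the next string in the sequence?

ccccccccccccyyyyyyyyYYYYYYYYYYYYYY

Term n consists of 2n c's, followed by n+2 y's, followed by 2n+2 Y's, where the shown terms are n = 2, 3, 4, 5.
For the next term, n = 6, so the run lengths are 12, 8, 14.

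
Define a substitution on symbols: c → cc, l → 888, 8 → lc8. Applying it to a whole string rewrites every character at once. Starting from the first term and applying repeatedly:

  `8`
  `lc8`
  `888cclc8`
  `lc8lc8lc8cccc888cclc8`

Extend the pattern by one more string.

888cclc8888cclc8888cclc8cccccccclc8lc8lc8cccc888cclc8

φ(lc8lc8lc8cccc888cclc8) expands symbol-by-symbol to 888 cc lc8 888 cc lc8 888 cc lc8 cc cc cc cc lc8 lc8 lc8 cc cc 888 cc lc8; joining the 21 pieces gives the next term.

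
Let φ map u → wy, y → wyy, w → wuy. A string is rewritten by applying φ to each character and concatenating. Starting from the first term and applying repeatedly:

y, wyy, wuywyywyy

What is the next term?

wuywywyywuywyywyywuywyywyy

Apply φ to wuywyywyy symbol by symbol: w→wuy, u→wy, y→wyy, w→wuy, y→wyy, y→wyy, w→wuy, y→wyy, y→wyy; joined: wuy wy wyy wuy wyy wyy wuy wyy wyy.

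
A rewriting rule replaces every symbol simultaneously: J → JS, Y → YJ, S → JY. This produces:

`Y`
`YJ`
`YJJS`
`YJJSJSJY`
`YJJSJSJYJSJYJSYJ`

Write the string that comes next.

φ(YJJSJSJYJSJYJSYJ) expands symbol-by-symbol to YJ JS JS JY JS JY JS YJ JS JY JS YJ JS JY YJ JS; joining the 16 pieces gives the next term.

YJJSJSJYJSJYJSYJJSJYJSYJJSJYYJJS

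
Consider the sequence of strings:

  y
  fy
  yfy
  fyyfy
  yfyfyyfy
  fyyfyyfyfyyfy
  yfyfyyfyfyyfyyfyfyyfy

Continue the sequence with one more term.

From term 3 onward, concatenate the second-to-last term with the last: y·fy = yfy, fy·yfy = fyyfy, …
Continuing: fyyfyyfyfyyfy · yfyfyyfyfyyfyyfyfyyfy gives term 8.

fyyfyyfyfyyfyyfyfyyfyfyyfyyfyfyyfy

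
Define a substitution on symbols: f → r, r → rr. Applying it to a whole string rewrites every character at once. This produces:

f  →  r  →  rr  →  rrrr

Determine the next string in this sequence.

rrrrrrrr

Expanding rrrr: r→rr, r→rr, r→rr, r→rr. Concatenated: rr rr rr rr.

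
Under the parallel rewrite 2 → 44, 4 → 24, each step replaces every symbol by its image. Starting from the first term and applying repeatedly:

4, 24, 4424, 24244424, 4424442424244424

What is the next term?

Replace each of the 16 characters of 4424442424244424 in place — 24 24 44 24 24 24 44 24 44 24 44 24 24 24 44 24 — and concatenate.

24244424242444244424442424244424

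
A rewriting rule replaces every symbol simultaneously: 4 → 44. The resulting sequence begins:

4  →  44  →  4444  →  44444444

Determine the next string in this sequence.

4444444444444444

Expanding 44444444: 4→44, 4→44, 4→44, 4→44, 4→44, 4→44, 4→44, 4→44. Concatenated: 44 44 44 44 44 44 44 44.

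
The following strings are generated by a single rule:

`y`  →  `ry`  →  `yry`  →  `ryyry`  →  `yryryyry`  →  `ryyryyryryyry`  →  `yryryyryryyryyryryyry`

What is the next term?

ryyryyryryyryyryryyryryyryyryryyry

This is a Fibonacci-style word recurrence s(k) = s(k−2)·s(k−1): e.g. y·ry = yry.
The next term joins ryyryyryryyry and yryryyryryyryyryryyry.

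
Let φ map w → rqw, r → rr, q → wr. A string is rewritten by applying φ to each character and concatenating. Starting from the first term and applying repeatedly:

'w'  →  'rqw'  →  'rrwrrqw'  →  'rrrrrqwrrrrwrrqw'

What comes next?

Applying the rule to each of the 16 symbols of rrrrrqwrrrrwrrqw gives the pieces rr rr rr rr rr wr rqw rr rr rr rr rqw rr rr wr rqw, which concatenate to the answer.

rrrrrrrrrrwrrqwrrrrrrrrrqwrrrrwrrqw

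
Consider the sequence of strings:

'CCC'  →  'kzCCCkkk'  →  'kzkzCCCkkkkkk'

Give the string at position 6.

Each term wraps the previous one in kz on the left and kkk on the right.
From kzkzCCCkkkkkk, 3 further steps: kzkzCCCkkkkkk → kzkzkzCCCkkkkkkkkk → kzkzkzkzCCCkkkkkkkkkkkk → (answer).

kzkzkzkzkzCCCkkkkkkkkkkkkkkk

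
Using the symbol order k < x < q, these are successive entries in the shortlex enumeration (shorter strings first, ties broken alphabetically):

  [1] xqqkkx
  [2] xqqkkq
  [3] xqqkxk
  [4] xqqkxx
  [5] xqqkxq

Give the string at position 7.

Advancing 2 positions from xqqkxq through xqqkxq → xqqkqk reaches term 7.

xqqkqx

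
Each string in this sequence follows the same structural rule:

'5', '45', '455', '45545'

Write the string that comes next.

From term 3 onward, concatenate the last term with the second-to-last: 45·5 = 455, 455·45 = 45545, …
The next term joins 45545 and 455.

45545455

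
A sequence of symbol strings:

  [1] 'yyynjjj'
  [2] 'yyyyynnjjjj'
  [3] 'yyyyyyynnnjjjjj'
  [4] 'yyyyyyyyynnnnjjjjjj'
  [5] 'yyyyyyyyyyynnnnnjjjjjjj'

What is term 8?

yyyyyyyyyyyyyyyyynnnnnnnnjjjjjjjjjj

The n-th term is 2n+1 y's then n n's then n+2 j's (n = 1, 2, …).
Setting n = 8 gives 17, 8, 10 characters in each block.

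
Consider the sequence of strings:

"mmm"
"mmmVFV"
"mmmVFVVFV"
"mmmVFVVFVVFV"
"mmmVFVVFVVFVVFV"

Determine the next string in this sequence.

mmmVFVVFVVFVVFVVFV

The strings grow by a fixed suffix VFV each time.
So the next term is mmmVFVVFVVFVVFV·VFV.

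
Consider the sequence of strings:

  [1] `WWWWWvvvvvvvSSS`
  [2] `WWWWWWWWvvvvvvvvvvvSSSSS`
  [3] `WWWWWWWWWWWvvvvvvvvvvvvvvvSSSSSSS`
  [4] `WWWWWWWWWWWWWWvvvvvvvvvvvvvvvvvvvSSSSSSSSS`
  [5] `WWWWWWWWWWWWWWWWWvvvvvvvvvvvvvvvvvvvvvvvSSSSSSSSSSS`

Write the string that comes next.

WWWWWWWWWWWWWWWWWWWWvvvvvvvvvvvvvvvvvvvvvvvvvvvSSSSSSSSSSSSS

Reading off run lengths: W runs 5, 8, 11, 14, 17; v runs 7, 11, 15, 19, 23; S runs 3, 5, 7, 9, 11 — each is linear in n, where the shown terms are n = 2, 3, 4, 5, 6.
Setting n = 7 gives 20, 27, 13 characters in each block.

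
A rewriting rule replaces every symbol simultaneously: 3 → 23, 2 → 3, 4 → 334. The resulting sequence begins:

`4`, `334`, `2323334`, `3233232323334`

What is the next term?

Rewriting the 13 symbols of 3233232323334 one by one yields 23 3 23 23 3 23 3 23 3 23 23 23 334; concatenated:

23323233233233232323334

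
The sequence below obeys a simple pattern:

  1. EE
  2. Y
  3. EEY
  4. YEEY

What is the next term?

EEYYEEY

Each term (from the third on) is the two preceding terms concatenated in order: term 3 = EE·Y = EEY.
The next term joins EEY and YEEY.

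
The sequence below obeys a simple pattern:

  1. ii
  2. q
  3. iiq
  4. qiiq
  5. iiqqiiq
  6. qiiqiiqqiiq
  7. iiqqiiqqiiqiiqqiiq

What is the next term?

qiiqiiqqiiqiiqqiiqqiiqiiqqiiq

This is a Fibonacci-style word recurrence s(k) = s(k−2)·s(k−1): e.g. ii·q = iiq.
The next term joins qiiqiiqqiiq and iiqqiiqqiiqiiqqiiq.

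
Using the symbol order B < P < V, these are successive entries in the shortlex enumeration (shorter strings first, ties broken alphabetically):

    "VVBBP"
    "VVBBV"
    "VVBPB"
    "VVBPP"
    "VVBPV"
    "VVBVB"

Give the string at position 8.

VVBVV

Stepping forward 2 times from VVBVB: VVBVB → VVBVP, then the target.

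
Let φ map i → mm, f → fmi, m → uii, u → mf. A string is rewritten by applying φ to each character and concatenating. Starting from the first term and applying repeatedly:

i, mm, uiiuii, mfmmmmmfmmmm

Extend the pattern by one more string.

uiifmiuiiuiiuiiuiiuiifmiuiiuiiuiiuii

Expanding mfmmmmmfmmmm: m→uii, f→fmi, m→uii, m→uii, m→uii, m→uii, m→uii, f→fmi, m→uii, m→uii, m→uii, m→uii. Concatenated: uii fmi uii uii uii uii uii fmi uii uii uii uii.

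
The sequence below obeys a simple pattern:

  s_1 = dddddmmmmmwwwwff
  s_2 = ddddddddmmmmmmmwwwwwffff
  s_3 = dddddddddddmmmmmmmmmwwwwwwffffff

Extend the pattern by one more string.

Reading off run lengths: d runs 5, 8, 11; m runs 5, 7, 9; w runs 4, 5, 6; f runs 2, 4, 6 — each is linear in n (n = 1, 2, …).
At n = 4 the blocks have lengths 14, 11, 7, 8.

ddddddddddddddmmmmmmmmmmmwwwwwwwffffffff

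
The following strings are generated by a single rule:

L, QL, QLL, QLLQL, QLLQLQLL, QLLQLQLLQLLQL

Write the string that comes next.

QLLQLQLLQLLQLQLLQLQLL

Each term (from the third on) is the previous term followed by the one before it: term 3 = QL·L = QLL.
So term 7 is QLLQLQLLQLLQL·QLLQLQLL.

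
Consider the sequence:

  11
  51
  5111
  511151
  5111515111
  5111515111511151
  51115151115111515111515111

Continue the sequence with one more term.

From term 3 onward, concatenate the last term with the second-to-last: 51·11 = 5111, 5111·51 = 511151, …
Continuing: 51115151115111515111515111 · 5111515111511151 gives term 8.

511151511151115151115151115111515111511151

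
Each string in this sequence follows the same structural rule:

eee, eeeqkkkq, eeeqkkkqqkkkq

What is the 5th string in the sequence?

Each term is the previous one with qkkkq appended.
From eeeqkkkqqkkkq, 2 further steps: eeeqkkkqqkkkq → eeeqkkkqqkkkqqkkkq → (answer).

eeeqkkkqqkkkqqkkkqqkkkq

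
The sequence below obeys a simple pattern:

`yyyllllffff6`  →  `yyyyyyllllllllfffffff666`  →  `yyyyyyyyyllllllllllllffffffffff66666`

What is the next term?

yyyyyyyyyyyyllllllllllllllllfffffffffffff6666666

Term n consists of 3n y's, followed by 4n l's, followed by 3n+1 f's, followed by 2n-1 6's (n = 1, 2, …).
Setting n = 4 gives 12, 16, 13, 7 characters in each block.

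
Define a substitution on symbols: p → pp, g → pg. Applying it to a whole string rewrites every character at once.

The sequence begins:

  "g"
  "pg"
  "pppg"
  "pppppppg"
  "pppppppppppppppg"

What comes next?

φ(pppppppppppppppg) expands symbol-by-symbol to pp pp pp pp pp pp pp pp pp pp pp pp pp pp pp pg; joining the 16 pieces gives the next term.

pppppppppppppppppppppppppppppppg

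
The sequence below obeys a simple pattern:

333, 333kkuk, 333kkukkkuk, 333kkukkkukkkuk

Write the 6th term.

333kkukkkukkkukkkukkkuk

The strings grow by a fixed suffix kkuk each time.
From 333kkukkkukkkuk, 2 further steps: 333kkukkkukkkuk → 333kkukkkukkkukkkuk → (answer).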